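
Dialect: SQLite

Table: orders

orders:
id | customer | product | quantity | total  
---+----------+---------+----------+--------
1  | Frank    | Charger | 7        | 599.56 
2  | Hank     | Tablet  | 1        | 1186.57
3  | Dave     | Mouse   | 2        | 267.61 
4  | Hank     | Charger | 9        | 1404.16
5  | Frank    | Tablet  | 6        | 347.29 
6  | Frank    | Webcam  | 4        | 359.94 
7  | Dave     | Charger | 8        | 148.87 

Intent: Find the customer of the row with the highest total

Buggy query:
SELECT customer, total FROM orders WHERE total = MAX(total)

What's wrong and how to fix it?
Bug: MAX(total) is an aggregate and cannot be used directly in WHERE

Fix: Wrap MAX in a scalar subquery so WHERE compares against a single value

Corrected query:
SELECT customer, total FROM orders WHERE total = (SELECT MAX(total) FROM orders)

Result:
customer | total  
---------+--------
Hank     | 1404.16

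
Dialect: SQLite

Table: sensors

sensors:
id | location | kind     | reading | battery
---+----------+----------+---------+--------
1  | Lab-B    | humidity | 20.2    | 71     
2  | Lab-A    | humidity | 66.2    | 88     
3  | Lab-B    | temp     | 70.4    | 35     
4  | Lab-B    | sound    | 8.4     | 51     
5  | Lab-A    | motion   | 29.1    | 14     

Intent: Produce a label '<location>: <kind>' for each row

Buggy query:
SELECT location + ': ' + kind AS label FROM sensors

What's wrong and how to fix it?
Bug: '+' is numeric addition; on text columns SQLite converts them to 0 instead of concatenating

Fix: Replace + with || to concatenate text

Corrected query:
SELECT location || ': ' || kind AS label FROM sensors

Result:
label          
---------------
Lab-B: humidity
Lab-A: humidity
Lab-B: temp    
Lab-B: sound   
Lab-A: motion  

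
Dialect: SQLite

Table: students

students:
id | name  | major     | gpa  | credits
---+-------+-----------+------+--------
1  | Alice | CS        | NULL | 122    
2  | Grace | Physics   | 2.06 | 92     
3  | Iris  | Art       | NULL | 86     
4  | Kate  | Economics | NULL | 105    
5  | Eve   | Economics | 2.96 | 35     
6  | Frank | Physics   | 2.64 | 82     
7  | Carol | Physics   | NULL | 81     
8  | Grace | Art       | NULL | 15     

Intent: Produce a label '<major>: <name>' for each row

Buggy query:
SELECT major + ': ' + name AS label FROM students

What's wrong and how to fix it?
Bug: '+' is numeric addition; on text columns SQLite converts them to 0 instead of concatenating

Fix: Use the || operator for string concatenation

Corrected query:
SELECT major || ': ' || name AS label FROM students

Result:
label          
---------------
CS: Alice      
Physics: Grace 
Art: Iris      
Economics: Kate
Economics: Eve 
Physics: Frank 
Physics: Carol 
Art: Grace     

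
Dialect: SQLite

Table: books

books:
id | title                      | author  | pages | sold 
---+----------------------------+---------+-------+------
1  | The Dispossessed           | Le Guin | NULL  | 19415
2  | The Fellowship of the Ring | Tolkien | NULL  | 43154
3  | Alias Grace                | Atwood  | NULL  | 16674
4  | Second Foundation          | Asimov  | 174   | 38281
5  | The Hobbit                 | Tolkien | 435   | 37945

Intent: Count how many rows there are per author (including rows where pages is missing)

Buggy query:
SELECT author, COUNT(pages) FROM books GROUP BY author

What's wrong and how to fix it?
Bug: COUNT(pages) skips NULLs, so groups with missing pages are undercounted

Fix: Replace COUNT(pages) with COUNT(*)

Corrected query:
SELECT author, COUNT(*) FROM books GROUP BY author

Result:
author  | COUNT(*)
--------+---------
Asimov  | 1       
Atwood  | 1       
Le Guin | 1       
Tolkien | 2       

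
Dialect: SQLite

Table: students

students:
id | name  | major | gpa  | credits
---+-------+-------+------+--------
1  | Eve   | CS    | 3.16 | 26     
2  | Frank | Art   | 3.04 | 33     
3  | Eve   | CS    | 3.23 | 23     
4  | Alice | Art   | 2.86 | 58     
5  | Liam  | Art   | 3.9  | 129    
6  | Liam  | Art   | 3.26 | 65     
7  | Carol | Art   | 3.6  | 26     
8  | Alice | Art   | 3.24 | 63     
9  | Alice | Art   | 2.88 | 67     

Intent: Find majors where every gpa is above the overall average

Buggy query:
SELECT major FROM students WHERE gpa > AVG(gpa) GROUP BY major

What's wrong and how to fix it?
Bug: AVG() is an aggregate; it can't sit directly in WHERE

Fix: Use a subquery for AVG and a HAVING MIN(...) filter so the condition holds for every row in the group

Corrected query:
SELECT major FROM students GROUP BY major HAVING MIN(gpa) > (SELECT AVG(gpa) FROM students)

Result:
(no rows)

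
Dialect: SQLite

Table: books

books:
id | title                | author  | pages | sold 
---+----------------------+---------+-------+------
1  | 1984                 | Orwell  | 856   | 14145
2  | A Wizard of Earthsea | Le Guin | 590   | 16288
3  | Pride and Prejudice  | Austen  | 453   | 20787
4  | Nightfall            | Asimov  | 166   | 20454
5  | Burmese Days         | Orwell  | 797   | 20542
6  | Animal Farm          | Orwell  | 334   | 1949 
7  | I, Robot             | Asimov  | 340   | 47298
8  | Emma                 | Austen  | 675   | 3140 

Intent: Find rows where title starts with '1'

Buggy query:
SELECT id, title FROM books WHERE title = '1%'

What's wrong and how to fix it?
Bug: Wildcards only work with LIKE; '=' treats '%' as a literal character

Fix: Replace '=' with LIKE so '1%' is treated as a pattern

Corrected query:
SELECT id, title FROM books WHERE title LIKE '1%'

Result:
id | title
---+------
1  | 1984 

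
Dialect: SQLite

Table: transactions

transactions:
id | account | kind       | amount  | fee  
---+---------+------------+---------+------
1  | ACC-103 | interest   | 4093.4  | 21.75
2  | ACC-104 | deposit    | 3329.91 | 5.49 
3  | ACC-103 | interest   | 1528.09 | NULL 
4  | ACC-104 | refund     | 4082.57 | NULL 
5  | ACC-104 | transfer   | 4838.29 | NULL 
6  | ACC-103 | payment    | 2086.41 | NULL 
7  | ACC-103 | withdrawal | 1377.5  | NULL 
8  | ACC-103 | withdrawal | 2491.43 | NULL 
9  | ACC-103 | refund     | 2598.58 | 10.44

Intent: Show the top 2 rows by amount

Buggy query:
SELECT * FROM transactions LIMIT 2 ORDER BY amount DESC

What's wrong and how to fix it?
Bug: ORDER BY cannot follow LIMIT; LIMIT is the final clause

Fix: Sort with ORDER BY, then apply LIMIT

Corrected query:
SELECT * FROM transactions ORDER BY amount DESC LIMIT 2

Result:
id | account | kind     | amount  | fee  
---+---------+----------+---------+------
5  | ACC-104 | transfer | 4838.29 | NULL 
1  | ACC-103 | interest | 4093.4  | 21.75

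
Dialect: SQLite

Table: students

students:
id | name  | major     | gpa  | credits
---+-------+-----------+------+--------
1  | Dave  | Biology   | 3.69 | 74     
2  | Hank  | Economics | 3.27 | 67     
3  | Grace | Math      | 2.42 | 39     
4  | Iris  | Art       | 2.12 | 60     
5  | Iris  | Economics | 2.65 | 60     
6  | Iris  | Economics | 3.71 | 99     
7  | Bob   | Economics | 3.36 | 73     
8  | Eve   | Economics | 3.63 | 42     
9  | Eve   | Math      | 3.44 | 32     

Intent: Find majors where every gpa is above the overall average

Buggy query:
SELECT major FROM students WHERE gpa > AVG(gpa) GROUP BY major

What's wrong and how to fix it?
Bug: AVG() is an aggregate; it can't sit directly in WHERE

Fix: Compute the overall average in a scalar subquery and compare each group's MIN against it in HAVING

Corrected query:
SELECT major FROM students GROUP BY major HAVING MIN(gpa) > (SELECT AVG(gpa) FROM students)

Result:
major  
-------
Biology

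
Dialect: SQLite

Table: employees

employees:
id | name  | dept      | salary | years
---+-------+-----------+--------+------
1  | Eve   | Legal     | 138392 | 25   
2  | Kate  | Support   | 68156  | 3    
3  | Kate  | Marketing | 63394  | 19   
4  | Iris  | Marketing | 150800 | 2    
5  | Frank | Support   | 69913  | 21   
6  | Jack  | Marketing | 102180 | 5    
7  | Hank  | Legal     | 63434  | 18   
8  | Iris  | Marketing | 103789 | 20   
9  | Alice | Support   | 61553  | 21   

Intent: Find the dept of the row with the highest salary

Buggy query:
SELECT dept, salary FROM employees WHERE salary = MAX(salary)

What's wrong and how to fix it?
Bug: WHERE is evaluated per row; an aggregate over the whole table isn't defined there

Fix: Use a subquery: WHERE salary = (SELECT MAX(salary) FROM employees)

Corrected query:
SELECT dept, salary FROM employees WHERE salary = (SELECT MAX(salary) FROM employees)

Result:
dept      | salary
----------+-------
Marketing | 150800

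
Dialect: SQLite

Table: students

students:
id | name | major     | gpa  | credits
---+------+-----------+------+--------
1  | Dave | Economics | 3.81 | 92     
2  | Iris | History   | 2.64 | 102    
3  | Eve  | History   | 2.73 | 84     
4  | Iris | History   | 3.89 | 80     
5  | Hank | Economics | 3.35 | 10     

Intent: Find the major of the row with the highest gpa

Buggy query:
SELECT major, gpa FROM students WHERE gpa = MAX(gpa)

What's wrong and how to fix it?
Bug: MAX(gpa) is an aggregate and cannot be used directly in WHERE

Fix: Use a subquery: WHERE gpa = (SELECT MAX(gpa) FROM students)

Corrected query:
SELECT major, gpa FROM students WHERE gpa = (SELECT MAX(gpa) FROM students)

Result:
major   | gpa 
--------+-----
History | 3.89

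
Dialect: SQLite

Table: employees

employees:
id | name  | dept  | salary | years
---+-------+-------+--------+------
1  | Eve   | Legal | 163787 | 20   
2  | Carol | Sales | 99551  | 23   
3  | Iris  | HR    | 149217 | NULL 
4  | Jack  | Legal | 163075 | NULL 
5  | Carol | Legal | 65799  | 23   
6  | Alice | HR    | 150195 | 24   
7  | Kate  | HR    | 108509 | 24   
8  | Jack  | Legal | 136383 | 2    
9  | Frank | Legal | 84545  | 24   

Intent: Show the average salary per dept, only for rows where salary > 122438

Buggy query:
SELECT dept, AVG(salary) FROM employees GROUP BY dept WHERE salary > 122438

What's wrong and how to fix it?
Bug: WHERE cannot follow GROUP BY

Fix: Move the WHERE clause before GROUP BY

Corrected query:
SELECT dept, AVG(salary) FROM employees WHERE salary > 122438 GROUP BY dept

Result:
dept  | AVG(salary)
------+------------
HR    | 149706     
Legal | 154415     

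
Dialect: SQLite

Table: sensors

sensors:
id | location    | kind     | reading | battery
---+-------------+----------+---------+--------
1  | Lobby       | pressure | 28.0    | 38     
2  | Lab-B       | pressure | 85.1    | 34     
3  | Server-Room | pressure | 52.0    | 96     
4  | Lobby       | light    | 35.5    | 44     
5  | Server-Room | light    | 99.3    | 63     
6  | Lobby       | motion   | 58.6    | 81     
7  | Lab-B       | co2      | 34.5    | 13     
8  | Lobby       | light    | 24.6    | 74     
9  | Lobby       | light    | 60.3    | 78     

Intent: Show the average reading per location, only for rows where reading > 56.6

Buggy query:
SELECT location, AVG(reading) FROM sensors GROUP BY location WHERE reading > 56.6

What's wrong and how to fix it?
Bug: Row-level WHERE must come before GROUP BY in the clause order

Fix: Move the WHERE clause before GROUP BY

Corrected query:
SELECT location, AVG(reading) FROM sensors WHERE reading > 56.6 GROUP BY location

Result:
location    | AVG(reading)
------------+-------------
Lab-B       | 85.1        
Lobby       | 59.45       
Server-Room | 99.3        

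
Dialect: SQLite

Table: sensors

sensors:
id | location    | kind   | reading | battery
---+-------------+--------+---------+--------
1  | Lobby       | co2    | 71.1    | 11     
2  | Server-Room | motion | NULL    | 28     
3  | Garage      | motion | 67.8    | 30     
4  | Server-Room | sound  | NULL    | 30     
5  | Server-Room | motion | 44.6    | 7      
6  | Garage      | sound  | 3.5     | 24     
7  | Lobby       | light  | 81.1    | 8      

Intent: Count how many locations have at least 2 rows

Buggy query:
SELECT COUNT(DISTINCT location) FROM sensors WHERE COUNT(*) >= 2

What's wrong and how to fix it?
Bug: WHERE filters individual rows, not groups, so a group-level COUNT is invalid there

Fix: Use a subquery that GROUPs and filters with HAVING, then count its rows

Corrected query:
SELECT COUNT(*) FROM (SELECT location FROM sensors GROUP BY location HAVING COUNT(*) >= 2)

Result:
COUNT(*)
--------
3       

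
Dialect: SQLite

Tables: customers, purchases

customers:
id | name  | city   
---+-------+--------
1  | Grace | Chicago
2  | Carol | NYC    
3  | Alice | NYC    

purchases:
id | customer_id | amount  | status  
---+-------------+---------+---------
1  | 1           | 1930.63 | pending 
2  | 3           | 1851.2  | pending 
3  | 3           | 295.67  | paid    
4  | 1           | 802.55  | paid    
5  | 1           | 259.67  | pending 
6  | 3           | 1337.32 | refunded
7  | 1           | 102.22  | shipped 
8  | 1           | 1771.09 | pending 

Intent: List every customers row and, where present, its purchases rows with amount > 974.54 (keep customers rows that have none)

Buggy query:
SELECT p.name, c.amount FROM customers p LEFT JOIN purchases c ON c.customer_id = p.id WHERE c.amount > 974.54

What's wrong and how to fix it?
Bug: Filtering c.amount in WHERE discards the NULL rows produced by LEFT JOIN, turning it into an inner join

Fix: Put 'c.amount > 974.54' in the JOIN's ON clause instead of WHERE

Corrected query:
SELECT p.name, c.amount FROM customers p LEFT JOIN purchases c ON c.customer_id = p.id AND c.amount > 974.54

Result:
name  | amount 
------+--------
Grace | 1771.09
Grace | 1930.63
Carol | NULL   
Alice | 1337.32
Alice | 1851.2 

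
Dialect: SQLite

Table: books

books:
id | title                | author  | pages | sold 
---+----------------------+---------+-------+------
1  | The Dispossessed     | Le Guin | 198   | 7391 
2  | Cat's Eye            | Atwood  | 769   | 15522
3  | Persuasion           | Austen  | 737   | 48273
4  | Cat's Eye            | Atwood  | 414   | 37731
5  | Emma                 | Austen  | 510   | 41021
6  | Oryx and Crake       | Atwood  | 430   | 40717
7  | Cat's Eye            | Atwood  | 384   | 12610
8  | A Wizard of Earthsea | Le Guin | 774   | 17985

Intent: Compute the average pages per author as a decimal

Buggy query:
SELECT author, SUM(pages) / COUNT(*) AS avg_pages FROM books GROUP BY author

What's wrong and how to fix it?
Bug: Both operands are integers, so '/' performs integer division and truncates

Fix: Cast one side to REAL so the division keeps the fractional part

Corrected query:
SELECT author, SUM(pages) * 1.0 / COUNT(*) AS avg_pages FROM books GROUP BY author

Result:
author  | avg_pages
--------+----------
Atwood  | 499.25   
Austen  | 623.5    
Le Guin | 486      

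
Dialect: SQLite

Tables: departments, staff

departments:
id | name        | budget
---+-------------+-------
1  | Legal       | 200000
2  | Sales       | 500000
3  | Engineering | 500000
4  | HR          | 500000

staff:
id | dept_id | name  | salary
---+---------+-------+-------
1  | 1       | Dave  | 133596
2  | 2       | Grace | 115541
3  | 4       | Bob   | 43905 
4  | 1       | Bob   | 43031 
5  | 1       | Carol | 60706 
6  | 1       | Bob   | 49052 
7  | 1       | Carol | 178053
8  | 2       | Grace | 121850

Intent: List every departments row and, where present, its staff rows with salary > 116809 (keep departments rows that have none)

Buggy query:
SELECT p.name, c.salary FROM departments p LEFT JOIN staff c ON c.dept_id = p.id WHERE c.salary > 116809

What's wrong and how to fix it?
Bug: Filtering c.salary in WHERE discards the NULL rows produced by LEFT JOIN, turning it into an inner join

Fix: Move the right-table condition into the ON clause so unmatched parents are kept

Corrected query:
SELECT p.name, c.salary FROM departments p LEFT JOIN staff c ON c.dept_id = p.id AND c.salary > 116809

Result:
name        | salary
------------+-------
Legal       | 133596
Legal       | 178053
Sales       | 121850
Engineering | NULL  
HR          | NULL  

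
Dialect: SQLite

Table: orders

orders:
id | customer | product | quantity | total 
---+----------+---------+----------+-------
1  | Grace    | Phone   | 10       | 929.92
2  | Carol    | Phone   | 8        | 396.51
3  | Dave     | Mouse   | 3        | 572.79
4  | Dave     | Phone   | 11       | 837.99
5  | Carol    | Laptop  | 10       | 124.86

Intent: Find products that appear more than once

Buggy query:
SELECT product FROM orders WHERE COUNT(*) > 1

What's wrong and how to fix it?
Bug: WHERE can't reference COUNT(*); aggregates are computed after WHERE

Fix: Group first, then use HAVING for the count condition

Corrected query:
SELECT product FROM orders GROUP BY product HAVING COUNT(*) > 1

Result:
product
-------
Phone  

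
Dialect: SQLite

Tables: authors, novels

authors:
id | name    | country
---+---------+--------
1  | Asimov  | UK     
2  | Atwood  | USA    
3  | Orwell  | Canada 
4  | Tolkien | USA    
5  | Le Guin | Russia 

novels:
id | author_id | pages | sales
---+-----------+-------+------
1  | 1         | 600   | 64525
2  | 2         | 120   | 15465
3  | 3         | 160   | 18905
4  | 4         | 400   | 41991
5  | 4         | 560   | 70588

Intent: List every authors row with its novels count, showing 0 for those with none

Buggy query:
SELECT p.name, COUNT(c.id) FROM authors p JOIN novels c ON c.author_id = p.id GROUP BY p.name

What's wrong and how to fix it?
Bug: An inner join excludes parents with zero children

Fix: Use LEFT JOIN so parents without children still appear (COUNT(c.id) gives 0)

Corrected query:
SELECT p.name, COUNT(c.id) FROM authors p LEFT JOIN novels c ON c.author_id = p.id GROUP BY p.name

Result:
name    | COUNT(c.id)
--------+------------
Asimov  | 1          
Atwood  | 1          
Le Guin | 0          
Orwell  | 1          
Tolkien | 2          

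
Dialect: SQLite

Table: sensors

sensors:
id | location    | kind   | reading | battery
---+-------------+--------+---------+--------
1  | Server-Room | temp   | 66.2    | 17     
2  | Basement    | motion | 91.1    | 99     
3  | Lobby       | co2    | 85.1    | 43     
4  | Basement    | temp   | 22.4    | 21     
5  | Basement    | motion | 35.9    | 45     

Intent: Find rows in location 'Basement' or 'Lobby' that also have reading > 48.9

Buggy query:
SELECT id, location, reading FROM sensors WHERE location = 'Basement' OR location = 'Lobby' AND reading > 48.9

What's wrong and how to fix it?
Bug: Without parentheses, AND is evaluated before OR, so the reading filter only applies to the 'Lobby' branch

Fix: Add parentheses around the OR so the AND applies to both alternatives

Corrected query:
SELECT id, location, reading FROM sensors WHERE (location = 'Basement' OR location = 'Lobby') AND reading > 48.9

Result:
id | location | reading
---+----------+--------
2  | Basement | 91.1   
3  | Lobby    | 85.1   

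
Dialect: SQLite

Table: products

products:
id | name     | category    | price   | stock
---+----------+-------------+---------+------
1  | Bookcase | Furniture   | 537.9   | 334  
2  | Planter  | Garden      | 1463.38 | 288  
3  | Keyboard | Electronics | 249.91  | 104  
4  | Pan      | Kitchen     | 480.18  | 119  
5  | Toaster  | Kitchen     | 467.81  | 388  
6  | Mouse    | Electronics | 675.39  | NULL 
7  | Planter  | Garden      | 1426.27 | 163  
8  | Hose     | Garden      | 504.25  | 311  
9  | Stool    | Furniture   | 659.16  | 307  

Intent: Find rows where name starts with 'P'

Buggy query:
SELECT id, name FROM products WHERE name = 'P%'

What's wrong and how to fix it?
Bug: '=' compares the literal string including the % character; pattern matching needs LIKE

Fix: Use LIKE for wildcard pattern matching

Corrected query:
SELECT id, name FROM products WHERE name LIKE 'P%'

Result:
id | name   
---+--------
2  | Planter
4  | Pan    
7  | Planter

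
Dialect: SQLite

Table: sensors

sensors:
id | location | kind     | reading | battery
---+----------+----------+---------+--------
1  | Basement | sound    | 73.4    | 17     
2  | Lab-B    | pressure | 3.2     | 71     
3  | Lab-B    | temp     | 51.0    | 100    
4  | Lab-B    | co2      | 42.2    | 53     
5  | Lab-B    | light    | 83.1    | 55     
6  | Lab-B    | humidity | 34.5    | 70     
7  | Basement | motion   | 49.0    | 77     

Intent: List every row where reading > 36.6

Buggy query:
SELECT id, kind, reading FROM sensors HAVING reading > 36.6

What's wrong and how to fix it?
Bug: This is a non-aggregate query (no GROUP BY, no aggregates), so in SQLite the HAVING clause is invalid here; a row-level condition belongs in WHERE

Fix: Replace HAVING with WHERE since the condition applies to individual rows

Corrected query:
SELECT id, kind, reading FROM sensors WHERE reading > 36.6

Result:
id | kind   | reading
---+--------+--------
1  | sound  | 73.4   
3  | temp   | 51     
4  | co2    | 42.2   
5  | light  | 83.1   
7  | motion | 49     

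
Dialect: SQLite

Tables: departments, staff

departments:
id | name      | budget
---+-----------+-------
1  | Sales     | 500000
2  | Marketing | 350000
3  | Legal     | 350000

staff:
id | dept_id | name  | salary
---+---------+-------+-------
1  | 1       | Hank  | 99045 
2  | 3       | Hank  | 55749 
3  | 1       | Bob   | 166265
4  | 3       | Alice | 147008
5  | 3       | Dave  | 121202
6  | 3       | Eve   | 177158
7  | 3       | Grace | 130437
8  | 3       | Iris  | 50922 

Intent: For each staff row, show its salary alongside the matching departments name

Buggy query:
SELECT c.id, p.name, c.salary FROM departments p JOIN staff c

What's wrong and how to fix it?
Bug: Missing join condition: each staff row is matched to all departments rows instead of just its own

Fix: Add ON c.dept_id = p.id to the JOIN

Corrected query:
SELECT c.id, p.name, c.salary FROM departments p JOIN staff c ON c.dept_id = p.id

Result:
id | name  | salary
---+-------+-------
1  | Sales | 99045 
2  | Legal | 55749 
3  | Sales | 166265
4  | Legal | 147008
5  | Legal | 121202
6  | Legal | 177158
7  | Legal | 130437
8  | Legal | 50922 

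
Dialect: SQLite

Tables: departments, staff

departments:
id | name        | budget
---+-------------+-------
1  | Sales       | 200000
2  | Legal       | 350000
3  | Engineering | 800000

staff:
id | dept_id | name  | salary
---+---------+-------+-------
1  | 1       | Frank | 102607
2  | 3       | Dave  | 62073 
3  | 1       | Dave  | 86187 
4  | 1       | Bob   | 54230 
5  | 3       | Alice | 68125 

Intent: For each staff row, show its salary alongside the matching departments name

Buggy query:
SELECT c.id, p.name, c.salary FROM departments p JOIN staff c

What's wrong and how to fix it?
Bug: Missing join condition: each staff row is matched to all departments rows instead of just its own

Fix: Specify the join condition linking the foreign key to the parent id

Corrected query:
SELECT c.id, p.name, c.salary FROM departments p JOIN staff c ON c.dept_id = p.id

Result:
id | name        | salary
---+-------------+-------
1  | Sales       | 102607
2  | Engineering | 62073 
3  | Sales       | 86187 
4  | Sales       | 54230 
5  | Engineering | 68125 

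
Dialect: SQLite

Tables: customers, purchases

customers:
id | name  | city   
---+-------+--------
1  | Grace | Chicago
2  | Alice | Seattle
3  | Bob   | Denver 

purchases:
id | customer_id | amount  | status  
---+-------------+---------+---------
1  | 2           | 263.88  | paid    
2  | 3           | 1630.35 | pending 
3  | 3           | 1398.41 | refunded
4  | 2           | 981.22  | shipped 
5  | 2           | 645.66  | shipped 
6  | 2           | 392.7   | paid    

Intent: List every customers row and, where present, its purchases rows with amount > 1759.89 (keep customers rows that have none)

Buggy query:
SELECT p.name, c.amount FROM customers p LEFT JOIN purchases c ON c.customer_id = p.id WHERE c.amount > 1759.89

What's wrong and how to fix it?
Bug: A WHERE condition on the right-hand table after LEFT JOIN drops unmatched parents

Fix: Put 'c.amount > 1759.89' in the JOIN's ON clause instead of WHERE

Corrected query:
SELECT p.name, c.amount FROM customers p LEFT JOIN purchases c ON c.customer_id = p.id AND c.amount > 1759.89

Result:
name  | amount
------+-------
Grace | NULL  
Alice | NULL  
Bob   | NULL  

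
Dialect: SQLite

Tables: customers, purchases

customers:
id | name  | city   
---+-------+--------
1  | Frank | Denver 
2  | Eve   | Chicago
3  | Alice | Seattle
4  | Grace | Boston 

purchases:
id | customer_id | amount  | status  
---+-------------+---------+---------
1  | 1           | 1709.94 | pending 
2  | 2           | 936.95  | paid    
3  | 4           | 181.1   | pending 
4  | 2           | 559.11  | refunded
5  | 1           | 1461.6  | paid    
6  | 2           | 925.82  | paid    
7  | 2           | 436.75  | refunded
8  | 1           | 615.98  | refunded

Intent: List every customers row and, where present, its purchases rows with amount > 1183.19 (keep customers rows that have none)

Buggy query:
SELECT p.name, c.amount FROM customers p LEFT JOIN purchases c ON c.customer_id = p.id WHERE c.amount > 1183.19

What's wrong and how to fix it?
Bug: Filtering c.amount in WHERE discards the NULL rows produced by LEFT JOIN, turning it into an inner join

Fix: Put 'c.amount > 1183.19' in the JOIN's ON clause instead of WHERE

Corrected query:
SELECT p.name, c.amount FROM customers p LEFT JOIN purchases c ON c.customer_id = p.id AND c.amount > 1183.19

Result:
name  | amount 
------+--------
Frank | 1461.6 
Frank | 1709.94
Eve   | NULL   
Alice | NULL   
Grace | NULL   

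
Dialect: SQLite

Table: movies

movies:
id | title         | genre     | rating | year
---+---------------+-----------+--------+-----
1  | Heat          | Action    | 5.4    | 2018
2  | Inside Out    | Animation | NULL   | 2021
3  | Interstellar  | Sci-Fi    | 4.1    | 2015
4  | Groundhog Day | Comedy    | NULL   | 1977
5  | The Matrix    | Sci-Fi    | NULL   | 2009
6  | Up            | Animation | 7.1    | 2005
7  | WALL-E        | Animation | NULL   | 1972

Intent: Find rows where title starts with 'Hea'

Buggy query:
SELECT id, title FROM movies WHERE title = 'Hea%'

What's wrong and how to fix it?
Bug: Wildcards only work with LIKE; '=' treats '%' as a literal character

Fix: Replace '=' with LIKE so 'Hea%' is treated as a pattern

Corrected query:
SELECT id, title FROM movies WHERE title LIKE 'Hea%'

Result:
id | title
---+------
1  | Heat 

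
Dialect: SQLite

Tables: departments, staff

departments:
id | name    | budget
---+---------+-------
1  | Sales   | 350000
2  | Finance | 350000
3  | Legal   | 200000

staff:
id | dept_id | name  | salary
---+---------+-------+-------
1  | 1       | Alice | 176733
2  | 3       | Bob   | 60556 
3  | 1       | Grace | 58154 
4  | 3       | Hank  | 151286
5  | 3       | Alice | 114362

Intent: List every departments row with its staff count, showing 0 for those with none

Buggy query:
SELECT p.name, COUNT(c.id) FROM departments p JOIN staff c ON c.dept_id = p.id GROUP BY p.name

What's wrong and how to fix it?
Bug: An inner join excludes parents with zero children

Fix: Switch to LEFT JOIN to retain unmatched parent rows

Corrected query:
SELECT p.name, COUNT(c.id) FROM departments p LEFT JOIN staff c ON c.dept_id = p.id GROUP BY p.name

Result:
name    | COUNT(c.id)
--------+------------
Finance | 0          
Legal   | 3          
Sales   | 2          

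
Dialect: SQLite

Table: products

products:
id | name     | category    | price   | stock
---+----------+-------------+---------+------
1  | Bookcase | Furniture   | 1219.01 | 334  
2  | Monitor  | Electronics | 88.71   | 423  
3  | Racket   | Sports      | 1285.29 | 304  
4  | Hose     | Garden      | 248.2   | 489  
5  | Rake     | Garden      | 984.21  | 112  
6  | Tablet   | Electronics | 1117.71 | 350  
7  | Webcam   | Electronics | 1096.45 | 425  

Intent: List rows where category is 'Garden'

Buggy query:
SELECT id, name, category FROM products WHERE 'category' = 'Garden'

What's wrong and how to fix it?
Bug: 'category' in single quotes is a string literal, not the column; the comparison is literal-vs-literal and never true

Fix: Remove the quotes around the column name (or use double quotes for an identifier)

Corrected query:
SELECT id, name, category FROM products WHERE category = 'Garden'

Result:
id | name | category
---+------+---------
4  | Hose | Garden  
5  | Rake | Garden  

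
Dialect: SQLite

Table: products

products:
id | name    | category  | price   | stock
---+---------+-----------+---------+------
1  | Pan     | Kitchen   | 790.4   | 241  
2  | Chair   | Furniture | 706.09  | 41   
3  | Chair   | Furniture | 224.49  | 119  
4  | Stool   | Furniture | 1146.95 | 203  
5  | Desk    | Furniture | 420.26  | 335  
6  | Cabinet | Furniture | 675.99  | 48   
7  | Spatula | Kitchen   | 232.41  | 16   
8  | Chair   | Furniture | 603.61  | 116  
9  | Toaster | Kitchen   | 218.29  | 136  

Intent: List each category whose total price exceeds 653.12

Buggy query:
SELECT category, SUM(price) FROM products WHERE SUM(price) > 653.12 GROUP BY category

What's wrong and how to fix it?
Bug: WHERE runs before GROUP BY, so aggregates aren't available there

Fix: Move the aggregate condition to a HAVING clause

Corrected query:
SELECT category, SUM(price) FROM products GROUP BY category HAVING SUM(price) > 653.12

Result:
category  | SUM(price)
----------+-----------
Furniture | 3777.39   
Kitchen   | 1241.1    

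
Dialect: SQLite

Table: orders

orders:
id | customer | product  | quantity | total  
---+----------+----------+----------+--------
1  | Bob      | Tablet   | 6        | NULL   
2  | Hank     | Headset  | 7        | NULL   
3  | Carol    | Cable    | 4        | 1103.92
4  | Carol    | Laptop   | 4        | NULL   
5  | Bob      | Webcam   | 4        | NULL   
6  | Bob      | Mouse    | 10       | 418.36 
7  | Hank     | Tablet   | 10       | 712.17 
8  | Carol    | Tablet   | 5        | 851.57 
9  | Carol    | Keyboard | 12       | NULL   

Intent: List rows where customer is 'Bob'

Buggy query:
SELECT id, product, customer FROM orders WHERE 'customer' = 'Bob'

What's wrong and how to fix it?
Bug: Single quotes denote string literals in SQL; the column name is being compared as a constant string

Fix: Remove the quotes around the column name (or use double quotes for an identifier)

Corrected query:
SELECT id, product, customer FROM orders WHERE customer = 'Bob'

Result:
id | product | customer
---+---------+---------
1  | Tablet  | Bob     
5  | Webcam  | Bob     
6  | Mouse   | Bob     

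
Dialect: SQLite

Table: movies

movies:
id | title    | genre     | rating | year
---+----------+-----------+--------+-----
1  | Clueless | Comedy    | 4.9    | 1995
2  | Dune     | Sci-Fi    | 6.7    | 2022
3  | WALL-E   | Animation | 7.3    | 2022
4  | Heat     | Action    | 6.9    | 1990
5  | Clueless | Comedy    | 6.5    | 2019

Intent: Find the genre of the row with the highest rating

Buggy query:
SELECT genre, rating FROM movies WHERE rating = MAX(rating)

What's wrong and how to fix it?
Bug: WHERE is evaluated per row; an aggregate over the whole table isn't defined there

Fix: Wrap MAX in a scalar subquery so WHERE compares against a single value

Corrected query:
SELECT genre, rating FROM movies WHERE rating = (SELECT MAX(rating) FROM movies)

Result:
genre     | rating
----------+-------
Animation | 7.3   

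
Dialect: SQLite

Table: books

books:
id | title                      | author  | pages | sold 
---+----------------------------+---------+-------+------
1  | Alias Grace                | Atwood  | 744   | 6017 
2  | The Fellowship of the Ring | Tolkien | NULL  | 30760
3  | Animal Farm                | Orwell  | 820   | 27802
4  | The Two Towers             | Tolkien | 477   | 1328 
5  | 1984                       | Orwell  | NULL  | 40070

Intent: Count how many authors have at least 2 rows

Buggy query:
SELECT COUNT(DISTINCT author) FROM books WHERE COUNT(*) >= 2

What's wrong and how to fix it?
Bug: COUNT(*) cannot appear in WHERE; the per-group count doesn't exist yet

Fix: Group first with HAVING COUNT(*) >= 2, then COUNT the resulting groups

Corrected query:
SELECT COUNT(*) FROM (SELECT author FROM books GROUP BY author HAVING COUNT(*) >= 2)

Result:
COUNT(*)
--------
2       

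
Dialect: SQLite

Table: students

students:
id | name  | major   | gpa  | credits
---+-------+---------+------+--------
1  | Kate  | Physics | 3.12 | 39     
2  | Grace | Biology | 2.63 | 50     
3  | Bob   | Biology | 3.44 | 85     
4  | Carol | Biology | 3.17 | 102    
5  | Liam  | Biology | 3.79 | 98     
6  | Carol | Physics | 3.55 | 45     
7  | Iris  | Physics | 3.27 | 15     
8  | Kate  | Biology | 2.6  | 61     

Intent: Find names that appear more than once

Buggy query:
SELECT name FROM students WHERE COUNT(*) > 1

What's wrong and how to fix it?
Bug: COUNT(*) is an aggregate and cannot be used in WHERE

Fix: Group first, then use HAVING for the count condition

Corrected query:
SELECT name FROM students GROUP BY name HAVING COUNT(*) > 1

Result:
name 
-----
Carol
Kate 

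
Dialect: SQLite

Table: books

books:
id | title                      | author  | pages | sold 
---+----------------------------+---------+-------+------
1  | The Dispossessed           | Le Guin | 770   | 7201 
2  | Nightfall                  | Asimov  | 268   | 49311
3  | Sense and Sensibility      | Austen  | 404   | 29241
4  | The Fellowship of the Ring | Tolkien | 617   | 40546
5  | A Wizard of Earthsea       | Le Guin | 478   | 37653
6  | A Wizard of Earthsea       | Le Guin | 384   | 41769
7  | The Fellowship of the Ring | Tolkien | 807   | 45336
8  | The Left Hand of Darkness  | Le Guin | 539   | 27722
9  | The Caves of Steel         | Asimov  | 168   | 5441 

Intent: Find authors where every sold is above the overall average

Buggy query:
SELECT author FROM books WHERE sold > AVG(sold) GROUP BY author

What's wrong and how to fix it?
Bug: AVG() is an aggregate; it can't sit directly in WHERE

Fix: Compute the overall average in a scalar subquery and compare each group's MIN against it in HAVING

Corrected query:
SELECT author FROM books GROUP BY author HAVING MIN(sold) > (SELECT AVG(sold) FROM books)

Result:
author 
-------
Tolkien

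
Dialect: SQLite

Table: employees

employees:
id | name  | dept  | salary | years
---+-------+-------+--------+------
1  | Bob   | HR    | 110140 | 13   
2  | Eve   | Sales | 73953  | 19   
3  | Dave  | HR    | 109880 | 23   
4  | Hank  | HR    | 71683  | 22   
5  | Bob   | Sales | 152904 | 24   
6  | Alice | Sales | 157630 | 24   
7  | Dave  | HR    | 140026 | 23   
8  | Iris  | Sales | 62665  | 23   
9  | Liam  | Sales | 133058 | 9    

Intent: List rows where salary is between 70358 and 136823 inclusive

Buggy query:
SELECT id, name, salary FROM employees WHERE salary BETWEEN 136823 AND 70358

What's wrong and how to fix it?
Bug: BETWEEN expects the lower bound first; with 136823 AND 70358 the range is empty

Fix: Write BETWEEN 70358 AND 136823

Corrected query:
SELECT id, name, salary FROM employees WHERE salary BETWEEN 70358 AND 136823

Result:
id | name | salary
---+------+-------
1  | Bob  | 110140
2  | Eve  | 73953 
3  | Dave | 109880
4  | Hank | 71683 
9  | Liam | 133058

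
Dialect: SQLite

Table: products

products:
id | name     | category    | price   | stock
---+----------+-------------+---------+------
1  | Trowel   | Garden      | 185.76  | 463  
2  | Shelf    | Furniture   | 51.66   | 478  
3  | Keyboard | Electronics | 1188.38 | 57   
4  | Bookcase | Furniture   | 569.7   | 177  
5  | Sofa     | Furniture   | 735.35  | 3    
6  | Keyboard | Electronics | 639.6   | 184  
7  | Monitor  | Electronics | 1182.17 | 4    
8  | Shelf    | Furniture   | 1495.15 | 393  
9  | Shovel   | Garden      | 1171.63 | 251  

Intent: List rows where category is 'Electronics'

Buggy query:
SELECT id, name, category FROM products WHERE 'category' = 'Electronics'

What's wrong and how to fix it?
Bug: 'category' in single quotes is a string literal, not the column; the comparison is literal-vs-literal and never true

Fix: Remove the quotes around the column name (or use double quotes for an identifier)

Corrected query:
SELECT id, name, category FROM products WHERE category = 'Electronics'

Result:
id | name     | category   
---+----------+------------
3  | Keyboard | Electronics
6  | Keyboard | Electronics
7  | Monitor  | Electronics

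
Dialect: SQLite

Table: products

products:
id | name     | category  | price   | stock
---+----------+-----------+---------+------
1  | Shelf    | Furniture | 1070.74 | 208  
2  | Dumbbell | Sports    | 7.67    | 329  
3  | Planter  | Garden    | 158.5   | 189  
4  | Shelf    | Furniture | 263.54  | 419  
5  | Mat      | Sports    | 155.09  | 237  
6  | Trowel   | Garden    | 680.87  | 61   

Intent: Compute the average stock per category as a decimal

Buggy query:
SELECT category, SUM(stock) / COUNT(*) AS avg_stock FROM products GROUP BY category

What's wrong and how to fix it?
Bug: Both operands are integers, so '/' performs integer division and truncates

Fix: Multiply by 1.0 (or CAST to REAL) to force floating-point division

Corrected query:
SELECT category, SUM(stock) * 1.0 / COUNT(*) AS avg_stock FROM products GROUP BY category

Result:
category  | avg_stock
----------+----------
Furniture | 313.5    
Garden    | 125      
Sports    | 283      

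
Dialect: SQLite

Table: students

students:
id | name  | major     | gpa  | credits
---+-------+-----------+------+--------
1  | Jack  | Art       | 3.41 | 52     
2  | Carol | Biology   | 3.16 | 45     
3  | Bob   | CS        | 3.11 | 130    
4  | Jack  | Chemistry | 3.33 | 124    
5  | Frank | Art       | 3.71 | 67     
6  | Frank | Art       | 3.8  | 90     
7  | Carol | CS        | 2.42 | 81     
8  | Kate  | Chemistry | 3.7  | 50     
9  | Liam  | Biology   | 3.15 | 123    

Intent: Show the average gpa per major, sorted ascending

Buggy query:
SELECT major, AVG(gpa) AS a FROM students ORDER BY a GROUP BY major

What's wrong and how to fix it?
Bug: GROUP BY must precede ORDER BY

Fix: Move ORDER BY to the end, after GROUP BY

Corrected query:
SELECT major, AVG(gpa) AS a FROM students GROUP BY major ORDER BY a

Result:
major     | a    
----------+------
CS        | 2.765
Biology   | 3.155
Chemistry | 3.515
Art       | 3.64 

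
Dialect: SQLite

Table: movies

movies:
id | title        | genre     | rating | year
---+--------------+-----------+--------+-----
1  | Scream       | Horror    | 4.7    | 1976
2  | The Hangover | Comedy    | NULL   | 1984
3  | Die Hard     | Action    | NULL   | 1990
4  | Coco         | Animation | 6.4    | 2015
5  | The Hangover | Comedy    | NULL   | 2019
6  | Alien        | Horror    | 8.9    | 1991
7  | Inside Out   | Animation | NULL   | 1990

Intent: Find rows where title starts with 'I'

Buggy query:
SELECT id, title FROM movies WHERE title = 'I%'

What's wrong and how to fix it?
Bug: '=' compares the literal string including the % character; pattern matching needs LIKE

Fix: Use LIKE for wildcard pattern matching

Corrected query:
SELECT id, title FROM movies WHERE title LIKE 'I%'

Result:
id | title     
---+-----------
7  | Inside Out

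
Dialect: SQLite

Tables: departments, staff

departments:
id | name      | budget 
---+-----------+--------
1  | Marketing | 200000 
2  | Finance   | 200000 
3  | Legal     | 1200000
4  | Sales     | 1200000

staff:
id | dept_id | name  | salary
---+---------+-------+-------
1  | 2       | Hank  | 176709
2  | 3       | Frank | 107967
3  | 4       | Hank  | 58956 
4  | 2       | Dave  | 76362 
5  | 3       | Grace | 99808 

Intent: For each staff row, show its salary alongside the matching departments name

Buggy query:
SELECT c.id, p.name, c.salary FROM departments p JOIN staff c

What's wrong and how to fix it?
Bug: JOIN with no ON clause produces a cartesian product; every staff row pairs with every departments row

Fix: Add ON c.dept_id = p.id to the JOIN

Corrected query:
SELECT c.id, p.name, c.salary FROM departments p JOIN staff c ON c.dept_id = p.id

Result:
id | name    | salary
---+---------+-------
1  | Finance | 176709
2  | Legal   | 107967
3  | Sales   | 58956 
4  | Finance | 76362 
5  | Legal   | 99808 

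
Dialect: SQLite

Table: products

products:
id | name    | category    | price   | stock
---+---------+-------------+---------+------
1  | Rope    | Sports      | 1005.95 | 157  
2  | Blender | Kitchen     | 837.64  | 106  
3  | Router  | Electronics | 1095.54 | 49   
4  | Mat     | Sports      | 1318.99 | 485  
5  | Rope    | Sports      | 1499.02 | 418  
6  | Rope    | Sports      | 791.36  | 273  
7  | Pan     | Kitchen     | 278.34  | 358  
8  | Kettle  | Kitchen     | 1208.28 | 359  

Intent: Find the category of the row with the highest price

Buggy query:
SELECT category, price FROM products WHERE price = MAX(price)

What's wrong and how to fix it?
Bug: WHERE is evaluated per row; an aggregate over the whole table isn't defined there

Fix: Wrap MAX in a scalar subquery so WHERE compares against a single value

Corrected query:
SELECT category, price FROM products WHERE price = (SELECT MAX(price) FROM products)

Result:
category | price  
---------+--------
Sports   | 1499.02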